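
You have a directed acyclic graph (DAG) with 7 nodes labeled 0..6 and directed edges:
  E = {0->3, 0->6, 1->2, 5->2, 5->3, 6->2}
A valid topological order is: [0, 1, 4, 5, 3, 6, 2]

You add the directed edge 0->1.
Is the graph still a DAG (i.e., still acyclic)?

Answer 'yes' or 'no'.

Given toposort: [0, 1, 4, 5, 3, 6, 2]
Position of 0: index 0; position of 1: index 1
New edge 0->1: forward
Forward edge: respects the existing order. Still a DAG, same toposort still valid.
Still a DAG? yes

Answer: yes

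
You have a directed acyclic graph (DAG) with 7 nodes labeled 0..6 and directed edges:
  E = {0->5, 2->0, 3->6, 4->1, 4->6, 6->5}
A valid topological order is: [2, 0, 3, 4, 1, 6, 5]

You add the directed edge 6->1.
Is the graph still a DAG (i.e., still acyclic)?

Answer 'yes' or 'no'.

Answer: yes

Derivation:
Given toposort: [2, 0, 3, 4, 1, 6, 5]
Position of 6: index 5; position of 1: index 4
New edge 6->1: backward (u after v in old order)
Backward edge: old toposort is now invalid. Check if this creates a cycle.
Does 1 already reach 6? Reachable from 1: [1]. NO -> still a DAG (reorder needed).
Still a DAG? yes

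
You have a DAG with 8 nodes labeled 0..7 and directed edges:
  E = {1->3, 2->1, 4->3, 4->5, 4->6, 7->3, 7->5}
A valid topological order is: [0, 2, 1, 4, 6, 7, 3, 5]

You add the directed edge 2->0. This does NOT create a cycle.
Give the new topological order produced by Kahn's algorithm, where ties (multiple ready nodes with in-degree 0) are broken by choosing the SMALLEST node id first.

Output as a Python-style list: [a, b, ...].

Old toposort: [0, 2, 1, 4, 6, 7, 3, 5]
Added edge: 2->0
Position of 2 (1) > position of 0 (0). Must reorder: 2 must now come before 0.
Run Kahn's algorithm (break ties by smallest node id):
  initial in-degrees: [1, 1, 0, 3, 0, 2, 1, 0]
  ready (indeg=0): [2, 4, 7]
  pop 2: indeg[0]->0; indeg[1]->0 | ready=[0, 1, 4, 7] | order so far=[2]
  pop 0: no out-edges | ready=[1, 4, 7] | order so far=[2, 0]
  pop 1: indeg[3]->2 | ready=[4, 7] | order so far=[2, 0, 1]
  pop 4: indeg[3]->1; indeg[5]->1; indeg[6]->0 | ready=[6, 7] | order so far=[2, 0, 1, 4]
  pop 6: no out-edges | ready=[7] | order so far=[2, 0, 1, 4, 6]
  pop 7: indeg[3]->0; indeg[5]->0 | ready=[3, 5] | order so far=[2, 0, 1, 4, 6, 7]
  pop 3: no out-edges | ready=[5] | order so far=[2, 0, 1, 4, 6, 7, 3]
  pop 5: no out-edges | ready=[] | order so far=[2, 0, 1, 4, 6, 7, 3, 5]
  Result: [2, 0, 1, 4, 6, 7, 3, 5]

Answer: [2, 0, 1, 4, 6, 7, 3, 5]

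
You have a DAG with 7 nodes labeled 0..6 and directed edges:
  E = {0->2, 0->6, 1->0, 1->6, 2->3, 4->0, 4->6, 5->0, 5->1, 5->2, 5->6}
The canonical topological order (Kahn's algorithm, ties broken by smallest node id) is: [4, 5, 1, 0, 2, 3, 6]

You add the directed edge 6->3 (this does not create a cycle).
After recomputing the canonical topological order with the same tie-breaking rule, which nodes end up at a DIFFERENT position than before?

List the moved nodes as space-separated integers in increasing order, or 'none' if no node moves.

Answer: 3 6

Derivation:
Old toposort: [4, 5, 1, 0, 2, 3, 6]
Added edge 6->3
Recompute Kahn (smallest-id tiebreak):
  initial in-degrees: [3, 1, 2, 2, 0, 0, 4]
  ready (indeg=0): [4, 5]
  pop 4: indeg[0]->2; indeg[6]->3 | ready=[5] | order so far=[4]
  pop 5: indeg[0]->1; indeg[1]->0; indeg[2]->1; indeg[6]->2 | ready=[1] | order so far=[4, 5]
  pop 1: indeg[0]->0; indeg[6]->1 | ready=[0] | order so far=[4, 5, 1]
  pop 0: indeg[2]->0; indeg[6]->0 | ready=[2, 6] | order so far=[4, 5, 1, 0]
  pop 2: indeg[3]->1 | ready=[6] | order so far=[4, 5, 1, 0, 2]
  pop 6: indeg[3]->0 | ready=[3] | order so far=[4, 5, 1, 0, 2, 6]
  pop 3: no out-edges | ready=[] | order so far=[4, 5, 1, 0, 2, 6, 3]
New canonical toposort: [4, 5, 1, 0, 2, 6, 3]
Compare positions:
  Node 0: index 3 -> 3 (same)
  Node 1: index 2 -> 2 (same)
  Node 2: index 4 -> 4 (same)
  Node 3: index 5 -> 6 (moved)
  Node 4: index 0 -> 0 (same)
  Node 5: index 1 -> 1 (same)
  Node 6: index 6 -> 5 (moved)
Nodes that changed position: 3 6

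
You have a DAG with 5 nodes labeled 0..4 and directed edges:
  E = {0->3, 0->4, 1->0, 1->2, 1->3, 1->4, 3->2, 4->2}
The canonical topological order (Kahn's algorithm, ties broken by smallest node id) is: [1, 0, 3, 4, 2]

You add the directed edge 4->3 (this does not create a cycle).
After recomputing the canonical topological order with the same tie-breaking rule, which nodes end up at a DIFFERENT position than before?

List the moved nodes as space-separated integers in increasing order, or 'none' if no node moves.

Answer: 3 4

Derivation:
Old toposort: [1, 0, 3, 4, 2]
Added edge 4->3
Recompute Kahn (smallest-id tiebreak):
  initial in-degrees: [1, 0, 3, 3, 2]
  ready (indeg=0): [1]
  pop 1: indeg[0]->0; indeg[2]->2; indeg[3]->2; indeg[4]->1 | ready=[0] | order so far=[1]
  pop 0: indeg[3]->1; indeg[4]->0 | ready=[4] | order so far=[1, 0]
  pop 4: indeg[2]->1; indeg[3]->0 | ready=[3] | order so far=[1, 0, 4]
  pop 3: indeg[2]->0 | ready=[2] | order so far=[1, 0, 4, 3]
  pop 2: no out-edges | ready=[] | order so far=[1, 0, 4, 3, 2]
New canonical toposort: [1, 0, 4, 3, 2]
Compare positions:
  Node 0: index 1 -> 1 (same)
  Node 1: index 0 -> 0 (same)
  Node 2: index 4 -> 4 (same)
  Node 3: index 2 -> 3 (moved)
  Node 4: index 3 -> 2 (moved)
Nodes that changed position: 3 4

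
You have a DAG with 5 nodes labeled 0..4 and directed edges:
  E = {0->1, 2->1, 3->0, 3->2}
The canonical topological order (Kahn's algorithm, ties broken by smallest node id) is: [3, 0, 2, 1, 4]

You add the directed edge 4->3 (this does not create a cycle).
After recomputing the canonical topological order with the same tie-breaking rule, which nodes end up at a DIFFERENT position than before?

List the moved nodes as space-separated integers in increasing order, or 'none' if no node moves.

Old toposort: [3, 0, 2, 1, 4]
Added edge 4->3
Recompute Kahn (smallest-id tiebreak):
  initial in-degrees: [1, 2, 1, 1, 0]
  ready (indeg=0): [4]
  pop 4: indeg[3]->0 | ready=[3] | order so far=[4]
  pop 3: indeg[0]->0; indeg[2]->0 | ready=[0, 2] | order so far=[4, 3]
  pop 0: indeg[1]->1 | ready=[2] | order so far=[4, 3, 0]
  pop 2: indeg[1]->0 | ready=[1] | order so far=[4, 3, 0, 2]
  pop 1: no out-edges | ready=[] | order so far=[4, 3, 0, 2, 1]
New canonical toposort: [4, 3, 0, 2, 1]
Compare positions:
  Node 0: index 1 -> 2 (moved)
  Node 1: index 3 -> 4 (moved)
  Node 2: index 2 -> 3 (moved)
  Node 3: index 0 -> 1 (moved)
  Node 4: index 4 -> 0 (moved)
Nodes that changed position: 0 1 2 3 4

Answer: 0 1 2 3 4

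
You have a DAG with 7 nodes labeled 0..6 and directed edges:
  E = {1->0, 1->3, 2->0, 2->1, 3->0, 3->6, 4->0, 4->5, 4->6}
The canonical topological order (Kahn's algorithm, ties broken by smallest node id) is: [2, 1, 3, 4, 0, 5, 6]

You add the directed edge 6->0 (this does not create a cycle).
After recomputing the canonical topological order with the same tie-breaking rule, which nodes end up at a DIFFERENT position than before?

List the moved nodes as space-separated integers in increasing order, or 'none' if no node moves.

Old toposort: [2, 1, 3, 4, 0, 5, 6]
Added edge 6->0
Recompute Kahn (smallest-id tiebreak):
  initial in-degrees: [5, 1, 0, 1, 0, 1, 2]
  ready (indeg=0): [2, 4]
  pop 2: indeg[0]->4; indeg[1]->0 | ready=[1, 4] | order so far=[2]
  pop 1: indeg[0]->3; indeg[3]->0 | ready=[3, 4] | order so far=[2, 1]
  pop 3: indeg[0]->2; indeg[6]->1 | ready=[4] | order so far=[2, 1, 3]
  pop 4: indeg[0]->1; indeg[5]->0; indeg[6]->0 | ready=[5, 6] | order so far=[2, 1, 3, 4]
  pop 5: no out-edges | ready=[6] | order so far=[2, 1, 3, 4, 5]
  pop 6: indeg[0]->0 | ready=[0] | order so far=[2, 1, 3, 4, 5, 6]
  pop 0: no out-edges | ready=[] | order so far=[2, 1, 3, 4, 5, 6, 0]
New canonical toposort: [2, 1, 3, 4, 5, 6, 0]
Compare positions:
  Node 0: index 4 -> 6 (moved)
  Node 1: index 1 -> 1 (same)
  Node 2: index 0 -> 0 (same)
  Node 3: index 2 -> 2 (same)
  Node 4: index 3 -> 3 (same)
  Node 5: index 5 -> 4 (moved)
  Node 6: index 6 -> 5 (moved)
Nodes that changed position: 0 5 6

Answer: 0 5 6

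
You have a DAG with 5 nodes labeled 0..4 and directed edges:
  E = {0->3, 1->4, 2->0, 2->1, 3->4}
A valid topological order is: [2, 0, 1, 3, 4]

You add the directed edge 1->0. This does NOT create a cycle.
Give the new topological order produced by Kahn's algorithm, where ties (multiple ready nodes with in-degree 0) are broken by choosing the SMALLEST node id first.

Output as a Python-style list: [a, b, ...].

Answer: [2, 1, 0, 3, 4]

Derivation:
Old toposort: [2, 0, 1, 3, 4]
Added edge: 1->0
Position of 1 (2) > position of 0 (1). Must reorder: 1 must now come before 0.
Run Kahn's algorithm (break ties by smallest node id):
  initial in-degrees: [2, 1, 0, 1, 2]
  ready (indeg=0): [2]
  pop 2: indeg[0]->1; indeg[1]->0 | ready=[1] | order so far=[2]
  pop 1: indeg[0]->0; indeg[4]->1 | ready=[0] | order so far=[2, 1]
  pop 0: indeg[3]->0 | ready=[3] | order so far=[2, 1, 0]
  pop 3: indeg[4]->0 | ready=[4] | order so far=[2, 1, 0, 3]
  pop 4: no out-edges | ready=[] | order so far=[2, 1, 0, 3, 4]
  Result: [2, 1, 0, 3, 4]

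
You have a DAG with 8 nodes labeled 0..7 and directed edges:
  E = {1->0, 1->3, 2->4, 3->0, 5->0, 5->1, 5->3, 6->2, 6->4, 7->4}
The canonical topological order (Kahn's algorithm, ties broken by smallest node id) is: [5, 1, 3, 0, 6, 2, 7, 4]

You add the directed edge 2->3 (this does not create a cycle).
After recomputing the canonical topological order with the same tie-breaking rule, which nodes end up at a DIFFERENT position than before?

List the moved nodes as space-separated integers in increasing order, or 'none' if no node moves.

Old toposort: [5, 1, 3, 0, 6, 2, 7, 4]
Added edge 2->3
Recompute Kahn (smallest-id tiebreak):
  initial in-degrees: [3, 1, 1, 3, 3, 0, 0, 0]
  ready (indeg=0): [5, 6, 7]
  pop 5: indeg[0]->2; indeg[1]->0; indeg[3]->2 | ready=[1, 6, 7] | order so far=[5]
  pop 1: indeg[0]->1; indeg[3]->1 | ready=[6, 7] | order so far=[5, 1]
  pop 6: indeg[2]->0; indeg[4]->2 | ready=[2, 7] | order so far=[5, 1, 6]
  pop 2: indeg[3]->0; indeg[4]->1 | ready=[3, 7] | order so far=[5, 1, 6, 2]
  pop 3: indeg[0]->0 | ready=[0, 7] | order so far=[5, 1, 6, 2, 3]
  pop 0: no out-edges | ready=[7] | order so far=[5, 1, 6, 2, 3, 0]
  pop 7: indeg[4]->0 | ready=[4] | order so far=[5, 1, 6, 2, 3, 0, 7]
  pop 4: no out-edges | ready=[] | order so far=[5, 1, 6, 2, 3, 0, 7, 4]
New canonical toposort: [5, 1, 6, 2, 3, 0, 7, 4]
Compare positions:
  Node 0: index 3 -> 5 (moved)
  Node 1: index 1 -> 1 (same)
  Node 2: index 5 -> 3 (moved)
  Node 3: index 2 -> 4 (moved)
  Node 4: index 7 -> 7 (same)
  Node 5: index 0 -> 0 (same)
  Node 6: index 4 -> 2 (moved)
  Node 7: index 6 -> 6 (same)
Nodes that changed position: 0 2 3 6

Answer: 0 2 3 6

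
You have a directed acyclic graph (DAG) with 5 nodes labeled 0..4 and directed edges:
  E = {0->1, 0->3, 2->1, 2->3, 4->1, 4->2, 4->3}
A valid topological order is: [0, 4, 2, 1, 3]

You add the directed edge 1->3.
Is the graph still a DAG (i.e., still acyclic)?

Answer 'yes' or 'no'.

Given toposort: [0, 4, 2, 1, 3]
Position of 1: index 3; position of 3: index 4
New edge 1->3: forward
Forward edge: respects the existing order. Still a DAG, same toposort still valid.
Still a DAG? yes

Answer: yes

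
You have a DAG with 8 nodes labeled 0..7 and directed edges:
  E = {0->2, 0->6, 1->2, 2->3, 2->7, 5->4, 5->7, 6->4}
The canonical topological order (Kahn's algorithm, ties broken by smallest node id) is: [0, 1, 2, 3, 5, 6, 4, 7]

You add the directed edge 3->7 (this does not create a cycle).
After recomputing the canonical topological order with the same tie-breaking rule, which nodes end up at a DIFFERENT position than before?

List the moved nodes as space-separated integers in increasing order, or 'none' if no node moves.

Answer: none

Derivation:
Old toposort: [0, 1, 2, 3, 5, 6, 4, 7]
Added edge 3->7
Recompute Kahn (smallest-id tiebreak):
  initial in-degrees: [0, 0, 2, 1, 2, 0, 1, 3]
  ready (indeg=0): [0, 1, 5]
  pop 0: indeg[2]->1; indeg[6]->0 | ready=[1, 5, 6] | order so far=[0]
  pop 1: indeg[2]->0 | ready=[2, 5, 6] | order so far=[0, 1]
  pop 2: indeg[3]->0; indeg[7]->2 | ready=[3, 5, 6] | order so far=[0, 1, 2]
  pop 3: indeg[7]->1 | ready=[5, 6] | order so far=[0, 1, 2, 3]
  pop 5: indeg[4]->1; indeg[7]->0 | ready=[6, 7] | order so far=[0, 1, 2, 3, 5]
  pop 6: indeg[4]->0 | ready=[4, 7] | order so far=[0, 1, 2, 3, 5, 6]
  pop 4: no out-edges | ready=[7] | order so far=[0, 1, 2, 3, 5, 6, 4]
  pop 7: no out-edges | ready=[] | order so far=[0, 1, 2, 3, 5, 6, 4, 7]
New canonical toposort: [0, 1, 2, 3, 5, 6, 4, 7]
Compare positions:
  Node 0: index 0 -> 0 (same)
  Node 1: index 1 -> 1 (same)
  Node 2: index 2 -> 2 (same)
  Node 3: index 3 -> 3 (same)
  Node 4: index 6 -> 6 (same)
  Node 5: index 4 -> 4 (same)
  Node 6: index 5 -> 5 (same)
  Node 7: index 7 -> 7 (same)
Nodes that changed position: none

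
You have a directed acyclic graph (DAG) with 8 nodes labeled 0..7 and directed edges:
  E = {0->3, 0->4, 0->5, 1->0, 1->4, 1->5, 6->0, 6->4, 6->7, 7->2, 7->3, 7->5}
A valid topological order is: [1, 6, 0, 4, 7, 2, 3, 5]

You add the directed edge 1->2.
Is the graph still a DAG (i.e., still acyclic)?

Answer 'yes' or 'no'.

Answer: yes

Derivation:
Given toposort: [1, 6, 0, 4, 7, 2, 3, 5]
Position of 1: index 0; position of 2: index 5
New edge 1->2: forward
Forward edge: respects the existing order. Still a DAG, same toposort still valid.
Still a DAG? yes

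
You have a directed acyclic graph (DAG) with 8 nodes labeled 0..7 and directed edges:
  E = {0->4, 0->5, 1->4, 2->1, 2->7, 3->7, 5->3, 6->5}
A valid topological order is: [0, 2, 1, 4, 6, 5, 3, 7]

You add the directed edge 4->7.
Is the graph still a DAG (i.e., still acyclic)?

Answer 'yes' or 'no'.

Answer: yes

Derivation:
Given toposort: [0, 2, 1, 4, 6, 5, 3, 7]
Position of 4: index 3; position of 7: index 7
New edge 4->7: forward
Forward edge: respects the existing order. Still a DAG, same toposort still valid.
Still a DAG? yes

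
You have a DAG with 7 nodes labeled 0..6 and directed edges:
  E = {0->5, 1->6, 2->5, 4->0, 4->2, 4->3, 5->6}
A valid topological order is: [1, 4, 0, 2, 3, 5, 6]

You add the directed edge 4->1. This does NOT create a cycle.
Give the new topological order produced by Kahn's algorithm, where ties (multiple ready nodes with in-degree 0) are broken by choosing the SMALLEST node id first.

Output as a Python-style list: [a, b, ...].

Old toposort: [1, 4, 0, 2, 3, 5, 6]
Added edge: 4->1
Position of 4 (1) > position of 1 (0). Must reorder: 4 must now come before 1.
Run Kahn's algorithm (break ties by smallest node id):
  initial in-degrees: [1, 1, 1, 1, 0, 2, 2]
  ready (indeg=0): [4]
  pop 4: indeg[0]->0; indeg[1]->0; indeg[2]->0; indeg[3]->0 | ready=[0, 1, 2, 3] | order so far=[4]
  pop 0: indeg[5]->1 | ready=[1, 2, 3] | order so far=[4, 0]
  pop 1: indeg[6]->1 | ready=[2, 3] | order so far=[4, 0, 1]
  pop 2: indeg[5]->0 | ready=[3, 5] | order so far=[4, 0, 1, 2]
  pop 3: no out-edges | ready=[5] | order so far=[4, 0, 1, 2, 3]
  pop 5: indeg[6]->0 | ready=[6] | order so far=[4, 0, 1, 2, 3, 5]
  pop 6: no out-edges | ready=[] | order so far=[4, 0, 1, 2, 3, 5, 6]
  Result: [4, 0, 1, 2, 3, 5, 6]

Answer: [4, 0, 1, 2, 3, 5, 6]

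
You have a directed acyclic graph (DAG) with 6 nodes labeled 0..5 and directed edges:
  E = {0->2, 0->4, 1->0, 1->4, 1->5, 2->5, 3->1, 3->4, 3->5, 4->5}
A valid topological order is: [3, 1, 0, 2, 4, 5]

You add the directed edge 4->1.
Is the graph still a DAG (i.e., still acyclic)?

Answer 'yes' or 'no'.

Given toposort: [3, 1, 0, 2, 4, 5]
Position of 4: index 4; position of 1: index 1
New edge 4->1: backward (u after v in old order)
Backward edge: old toposort is now invalid. Check if this creates a cycle.
Does 1 already reach 4? Reachable from 1: [0, 1, 2, 4, 5]. YES -> cycle!
Still a DAG? no

Answer: no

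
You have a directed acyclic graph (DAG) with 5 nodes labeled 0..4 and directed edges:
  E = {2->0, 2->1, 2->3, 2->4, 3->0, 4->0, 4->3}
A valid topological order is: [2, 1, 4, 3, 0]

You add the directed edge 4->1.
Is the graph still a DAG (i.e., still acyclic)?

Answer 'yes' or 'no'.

Answer: yes

Derivation:
Given toposort: [2, 1, 4, 3, 0]
Position of 4: index 2; position of 1: index 1
New edge 4->1: backward (u after v in old order)
Backward edge: old toposort is now invalid. Check if this creates a cycle.
Does 1 already reach 4? Reachable from 1: [1]. NO -> still a DAG (reorder needed).
Still a DAG? yes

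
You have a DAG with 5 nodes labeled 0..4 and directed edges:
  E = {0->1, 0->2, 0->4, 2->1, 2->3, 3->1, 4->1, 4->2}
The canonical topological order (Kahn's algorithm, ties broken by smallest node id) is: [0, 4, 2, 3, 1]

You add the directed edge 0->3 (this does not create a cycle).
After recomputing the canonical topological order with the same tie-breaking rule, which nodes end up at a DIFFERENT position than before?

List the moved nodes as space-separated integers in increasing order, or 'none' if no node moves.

Answer: none

Derivation:
Old toposort: [0, 4, 2, 3, 1]
Added edge 0->3
Recompute Kahn (smallest-id tiebreak):
  initial in-degrees: [0, 4, 2, 2, 1]
  ready (indeg=0): [0]
  pop 0: indeg[1]->3; indeg[2]->1; indeg[3]->1; indeg[4]->0 | ready=[4] | order so far=[0]
  pop 4: indeg[1]->2; indeg[2]->0 | ready=[2] | order so far=[0, 4]
  pop 2: indeg[1]->1; indeg[3]->0 | ready=[3] | order so far=[0, 4, 2]
  pop 3: indeg[1]->0 | ready=[1] | order so far=[0, 4, 2, 3]
  pop 1: no out-edges | ready=[] | order so far=[0, 4, 2, 3, 1]
New canonical toposort: [0, 4, 2, 3, 1]
Compare positions:
  Node 0: index 0 -> 0 (same)
  Node 1: index 4 -> 4 (same)
  Node 2: index 2 -> 2 (same)
  Node 3: index 3 -> 3 (same)
  Node 4: index 1 -> 1 (same)
Nodes that changed position: none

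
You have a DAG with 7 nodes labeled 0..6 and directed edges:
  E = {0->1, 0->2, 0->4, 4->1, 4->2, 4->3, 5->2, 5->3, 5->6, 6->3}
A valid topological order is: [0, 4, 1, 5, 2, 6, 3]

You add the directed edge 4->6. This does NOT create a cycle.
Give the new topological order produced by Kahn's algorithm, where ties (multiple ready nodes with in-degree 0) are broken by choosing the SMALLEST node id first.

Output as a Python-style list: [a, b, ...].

Answer: [0, 4, 1, 5, 2, 6, 3]

Derivation:
Old toposort: [0, 4, 1, 5, 2, 6, 3]
Added edge: 4->6
Position of 4 (1) < position of 6 (5). Old order still valid.
Run Kahn's algorithm (break ties by smallest node id):
  initial in-degrees: [0, 2, 3, 3, 1, 0, 2]
  ready (indeg=0): [0, 5]
  pop 0: indeg[1]->1; indeg[2]->2; indeg[4]->0 | ready=[4, 5] | order so far=[0]
  pop 4: indeg[1]->0; indeg[2]->1; indeg[3]->2; indeg[6]->1 | ready=[1, 5] | order so far=[0, 4]
  pop 1: no out-edges | ready=[5] | order so far=[0, 4, 1]
  pop 5: indeg[2]->0; indeg[3]->1; indeg[6]->0 | ready=[2, 6] | order so far=[0, 4, 1, 5]
  pop 2: no out-edges | ready=[6] | order so far=[0, 4, 1, 5, 2]
  pop 6: indeg[3]->0 | ready=[3] | order so far=[0, 4, 1, 5, 2, 6]
  pop 3: no out-edges | ready=[] | order so far=[0, 4, 1, 5, 2, 6, 3]
  Result: [0, 4, 1, 5, 2, 6, 3]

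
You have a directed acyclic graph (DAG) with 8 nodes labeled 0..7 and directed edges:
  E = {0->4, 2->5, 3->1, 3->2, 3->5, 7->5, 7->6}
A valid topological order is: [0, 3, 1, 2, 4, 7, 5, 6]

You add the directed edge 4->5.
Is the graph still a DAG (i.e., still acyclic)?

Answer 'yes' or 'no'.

Answer: yes

Derivation:
Given toposort: [0, 3, 1, 2, 4, 7, 5, 6]
Position of 4: index 4; position of 5: index 6
New edge 4->5: forward
Forward edge: respects the existing order. Still a DAG, same toposort still valid.
Still a DAG? yes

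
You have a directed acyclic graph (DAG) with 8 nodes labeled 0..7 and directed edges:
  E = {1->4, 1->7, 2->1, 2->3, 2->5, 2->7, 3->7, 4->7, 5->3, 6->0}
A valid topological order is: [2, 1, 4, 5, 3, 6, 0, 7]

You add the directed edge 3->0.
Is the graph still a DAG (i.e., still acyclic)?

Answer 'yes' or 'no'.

Given toposort: [2, 1, 4, 5, 3, 6, 0, 7]
Position of 3: index 4; position of 0: index 6
New edge 3->0: forward
Forward edge: respects the existing order. Still a DAG, same toposort still valid.
Still a DAG? yes

Answer: yes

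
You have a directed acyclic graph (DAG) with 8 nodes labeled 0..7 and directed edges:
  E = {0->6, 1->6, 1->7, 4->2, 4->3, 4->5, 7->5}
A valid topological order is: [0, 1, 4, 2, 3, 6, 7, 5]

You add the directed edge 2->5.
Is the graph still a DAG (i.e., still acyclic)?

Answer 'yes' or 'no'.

Given toposort: [0, 1, 4, 2, 3, 6, 7, 5]
Position of 2: index 3; position of 5: index 7
New edge 2->5: forward
Forward edge: respects the existing order. Still a DAG, same toposort still valid.
Still a DAG? yes

Answer: yes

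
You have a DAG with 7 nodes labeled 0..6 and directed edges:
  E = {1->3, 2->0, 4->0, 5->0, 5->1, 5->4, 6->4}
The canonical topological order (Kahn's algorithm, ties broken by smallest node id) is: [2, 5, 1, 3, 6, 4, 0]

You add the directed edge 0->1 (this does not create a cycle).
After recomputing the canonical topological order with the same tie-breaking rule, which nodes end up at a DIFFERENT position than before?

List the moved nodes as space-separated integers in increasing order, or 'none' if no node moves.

Old toposort: [2, 5, 1, 3, 6, 4, 0]
Added edge 0->1
Recompute Kahn (smallest-id tiebreak):
  initial in-degrees: [3, 2, 0, 1, 2, 0, 0]
  ready (indeg=0): [2, 5, 6]
  pop 2: indeg[0]->2 | ready=[5, 6] | order so far=[2]
  pop 5: indeg[0]->1; indeg[1]->1; indeg[4]->1 | ready=[6] | order so far=[2, 5]
  pop 6: indeg[4]->0 | ready=[4] | order so far=[2, 5, 6]
  pop 4: indeg[0]->0 | ready=[0] | order so far=[2, 5, 6, 4]
  pop 0: indeg[1]->0 | ready=[1] | order so far=[2, 5, 6, 4, 0]
  pop 1: indeg[3]->0 | ready=[3] | order so far=[2, 5, 6, 4, 0, 1]
  pop 3: no out-edges | ready=[] | order so far=[2, 5, 6, 4, 0, 1, 3]
New canonical toposort: [2, 5, 6, 4, 0, 1, 3]
Compare positions:
  Node 0: index 6 -> 4 (moved)
  Node 1: index 2 -> 5 (moved)
  Node 2: index 0 -> 0 (same)
  Node 3: index 3 -> 6 (moved)
  Node 4: index 5 -> 3 (moved)
  Node 5: index 1 -> 1 (same)
  Node 6: index 4 -> 2 (moved)
Nodes that changed position: 0 1 3 4 6

Answer: 0 1 3 4 6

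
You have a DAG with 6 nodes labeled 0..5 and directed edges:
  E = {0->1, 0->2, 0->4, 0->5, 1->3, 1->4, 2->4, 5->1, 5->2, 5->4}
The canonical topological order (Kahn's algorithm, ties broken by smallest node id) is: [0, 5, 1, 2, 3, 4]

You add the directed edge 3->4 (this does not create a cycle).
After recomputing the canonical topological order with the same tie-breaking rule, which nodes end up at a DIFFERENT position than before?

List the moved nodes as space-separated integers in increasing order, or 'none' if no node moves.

Old toposort: [0, 5, 1, 2, 3, 4]
Added edge 3->4
Recompute Kahn (smallest-id tiebreak):
  initial in-degrees: [0, 2, 2, 1, 5, 1]
  ready (indeg=0): [0]
  pop 0: indeg[1]->1; indeg[2]->1; indeg[4]->4; indeg[5]->0 | ready=[5] | order so far=[0]
  pop 5: indeg[1]->0; indeg[2]->0; indeg[4]->3 | ready=[1, 2] | order so far=[0, 5]
  pop 1: indeg[3]->0; indeg[4]->2 | ready=[2, 3] | order so far=[0, 5, 1]
  pop 2: indeg[4]->1 | ready=[3] | order so far=[0, 5, 1, 2]
  pop 3: indeg[4]->0 | ready=[4] | order so far=[0, 5, 1, 2, 3]
  pop 4: no out-edges | ready=[] | order so far=[0, 5, 1, 2, 3, 4]
New canonical toposort: [0, 5, 1, 2, 3, 4]
Compare positions:
  Node 0: index 0 -> 0 (same)
  Node 1: index 2 -> 2 (same)
  Node 2: index 3 -> 3 (same)
  Node 3: index 4 -> 4 (same)
  Node 4: index 5 -> 5 (same)
  Node 5: index 1 -> 1 (same)
Nodes that changed position: none

Answer: none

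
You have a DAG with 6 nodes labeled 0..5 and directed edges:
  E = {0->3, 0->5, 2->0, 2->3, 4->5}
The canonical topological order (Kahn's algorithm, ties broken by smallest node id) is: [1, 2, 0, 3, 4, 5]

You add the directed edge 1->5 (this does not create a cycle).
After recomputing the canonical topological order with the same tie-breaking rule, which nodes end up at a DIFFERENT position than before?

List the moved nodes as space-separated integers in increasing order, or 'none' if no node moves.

Old toposort: [1, 2, 0, 3, 4, 5]
Added edge 1->5
Recompute Kahn (smallest-id tiebreak):
  initial in-degrees: [1, 0, 0, 2, 0, 3]
  ready (indeg=0): [1, 2, 4]
  pop 1: indeg[5]->2 | ready=[2, 4] | order so far=[1]
  pop 2: indeg[0]->0; indeg[3]->1 | ready=[0, 4] | order so far=[1, 2]
  pop 0: indeg[3]->0; indeg[5]->1 | ready=[3, 4] | order so far=[1, 2, 0]
  pop 3: no out-edges | ready=[4] | order so far=[1, 2, 0, 3]
  pop 4: indeg[5]->0 | ready=[5] | order so far=[1, 2, 0, 3, 4]
  pop 5: no out-edges | ready=[] | order so far=[1, 2, 0, 3, 4, 5]
New canonical toposort: [1, 2, 0, 3, 4, 5]
Compare positions:
  Node 0: index 2 -> 2 (same)
  Node 1: index 0 -> 0 (same)
  Node 2: index 1 -> 1 (same)
  Node 3: index 3 -> 3 (same)
  Node 4: index 4 -> 4 (same)
  Node 5: index 5 -> 5 (same)
Nodes that changed position: none

Answer: none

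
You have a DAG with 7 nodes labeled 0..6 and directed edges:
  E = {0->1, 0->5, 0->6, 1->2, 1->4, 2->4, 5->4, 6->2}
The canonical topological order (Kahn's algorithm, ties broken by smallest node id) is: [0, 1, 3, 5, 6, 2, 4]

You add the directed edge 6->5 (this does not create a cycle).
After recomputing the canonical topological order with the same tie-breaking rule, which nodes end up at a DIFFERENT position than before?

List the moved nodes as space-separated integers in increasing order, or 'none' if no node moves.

Answer: 2 5 6

Derivation:
Old toposort: [0, 1, 3, 5, 6, 2, 4]
Added edge 6->5
Recompute Kahn (smallest-id tiebreak):
  initial in-degrees: [0, 1, 2, 0, 3, 2, 1]
  ready (indeg=0): [0, 3]
  pop 0: indeg[1]->0; indeg[5]->1; indeg[6]->0 | ready=[1, 3, 6] | order so far=[0]
  pop 1: indeg[2]->1; indeg[4]->2 | ready=[3, 6] | order so far=[0, 1]
  pop 3: no out-edges | ready=[6] | order so far=[0, 1, 3]
  pop 6: indeg[2]->0; indeg[5]->0 | ready=[2, 5] | order so far=[0, 1, 3, 6]
  pop 2: indeg[4]->1 | ready=[5] | order so far=[0, 1, 3, 6, 2]
  pop 5: indeg[4]->0 | ready=[4] | order so far=[0, 1, 3, 6, 2, 5]
  pop 4: no out-edges | ready=[] | order so far=[0, 1, 3, 6, 2, 5, 4]
New canonical toposort: [0, 1, 3, 6, 2, 5, 4]
Compare positions:
  Node 0: index 0 -> 0 (same)
  Node 1: index 1 -> 1 (same)
  Node 2: index 5 -> 4 (moved)
  Node 3: index 2 -> 2 (same)
  Node 4: index 6 -> 6 (same)
  Node 5: index 3 -> 5 (moved)
  Node 6: index 4 -> 3 (moved)
Nodes that changed position: 2 5 6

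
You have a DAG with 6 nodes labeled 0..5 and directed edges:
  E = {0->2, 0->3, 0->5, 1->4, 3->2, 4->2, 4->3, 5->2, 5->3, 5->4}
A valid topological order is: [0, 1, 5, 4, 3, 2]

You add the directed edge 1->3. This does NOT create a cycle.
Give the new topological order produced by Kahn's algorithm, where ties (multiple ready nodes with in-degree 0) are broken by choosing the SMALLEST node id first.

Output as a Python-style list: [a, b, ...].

Old toposort: [0, 1, 5, 4, 3, 2]
Added edge: 1->3
Position of 1 (1) < position of 3 (4). Old order still valid.
Run Kahn's algorithm (break ties by smallest node id):
  initial in-degrees: [0, 0, 4, 4, 2, 1]
  ready (indeg=0): [0, 1]
  pop 0: indeg[2]->3; indeg[3]->3; indeg[5]->0 | ready=[1, 5] | order so far=[0]
  pop 1: indeg[3]->2; indeg[4]->1 | ready=[5] | order so far=[0, 1]
  pop 5: indeg[2]->2; indeg[3]->1; indeg[4]->0 | ready=[4] | order so far=[0, 1, 5]
  pop 4: indeg[2]->1; indeg[3]->0 | ready=[3] | order so far=[0, 1, 5, 4]
  pop 3: indeg[2]->0 | ready=[2] | order so far=[0, 1, 5, 4, 3]
  pop 2: no out-edges | ready=[] | order so far=[0, 1, 5, 4, 3, 2]
  Result: [0, 1, 5, 4, 3, 2]

Answer: [0, 1, 5, 4, 3, 2]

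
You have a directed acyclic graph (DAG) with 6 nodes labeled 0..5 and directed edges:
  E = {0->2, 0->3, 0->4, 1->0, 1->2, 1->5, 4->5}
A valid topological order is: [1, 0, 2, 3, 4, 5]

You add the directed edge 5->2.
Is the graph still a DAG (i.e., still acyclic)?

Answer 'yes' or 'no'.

Given toposort: [1, 0, 2, 3, 4, 5]
Position of 5: index 5; position of 2: index 2
New edge 5->2: backward (u after v in old order)
Backward edge: old toposort is now invalid. Check if this creates a cycle.
Does 2 already reach 5? Reachable from 2: [2]. NO -> still a DAG (reorder needed).
Still a DAG? yes

Answer: yes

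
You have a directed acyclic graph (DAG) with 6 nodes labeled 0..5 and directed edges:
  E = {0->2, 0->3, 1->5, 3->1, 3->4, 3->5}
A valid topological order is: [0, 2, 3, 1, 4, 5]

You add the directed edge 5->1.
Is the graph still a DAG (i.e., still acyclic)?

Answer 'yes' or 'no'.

Given toposort: [0, 2, 3, 1, 4, 5]
Position of 5: index 5; position of 1: index 3
New edge 5->1: backward (u after v in old order)
Backward edge: old toposort is now invalid. Check if this creates a cycle.
Does 1 already reach 5? Reachable from 1: [1, 5]. YES -> cycle!
Still a DAG? no

Answer: no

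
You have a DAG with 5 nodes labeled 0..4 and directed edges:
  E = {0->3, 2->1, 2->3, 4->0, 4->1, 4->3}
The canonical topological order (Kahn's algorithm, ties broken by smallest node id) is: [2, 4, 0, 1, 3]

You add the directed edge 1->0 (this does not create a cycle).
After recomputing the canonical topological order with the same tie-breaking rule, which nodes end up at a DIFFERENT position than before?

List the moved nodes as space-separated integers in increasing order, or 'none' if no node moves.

Answer: 0 1

Derivation:
Old toposort: [2, 4, 0, 1, 3]
Added edge 1->0
Recompute Kahn (smallest-id tiebreak):
  initial in-degrees: [2, 2, 0, 3, 0]
  ready (indeg=0): [2, 4]
  pop 2: indeg[1]->1; indeg[3]->2 | ready=[4] | order so far=[2]
  pop 4: indeg[0]->1; indeg[1]->0; indeg[3]->1 | ready=[1] | order so far=[2, 4]
  pop 1: indeg[0]->0 | ready=[0] | order so far=[2, 4, 1]
  pop 0: indeg[3]->0 | ready=[3] | order so far=[2, 4, 1, 0]
  pop 3: no out-edges | ready=[] | order so far=[2, 4, 1, 0, 3]
New canonical toposort: [2, 4, 1, 0, 3]
Compare positions:
  Node 0: index 2 -> 3 (moved)
  Node 1: index 3 -> 2 (moved)
  Node 2: index 0 -> 0 (same)
  Node 3: index 4 -> 4 (same)
  Node 4: index 1 -> 1 (same)
Nodes that changed position: 0 1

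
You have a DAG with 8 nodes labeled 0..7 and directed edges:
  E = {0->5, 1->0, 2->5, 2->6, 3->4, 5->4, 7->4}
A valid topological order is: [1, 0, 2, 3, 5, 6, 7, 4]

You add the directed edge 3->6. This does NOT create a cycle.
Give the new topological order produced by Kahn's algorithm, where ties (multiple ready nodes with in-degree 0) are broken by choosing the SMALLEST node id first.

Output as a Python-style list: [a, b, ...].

Old toposort: [1, 0, 2, 3, 5, 6, 7, 4]
Added edge: 3->6
Position of 3 (3) < position of 6 (5). Old order still valid.
Run Kahn's algorithm (break ties by smallest node id):
  initial in-degrees: [1, 0, 0, 0, 3, 2, 2, 0]
  ready (indeg=0): [1, 2, 3, 7]
  pop 1: indeg[0]->0 | ready=[0, 2, 3, 7] | order so far=[1]
  pop 0: indeg[5]->1 | ready=[2, 3, 7] | order so far=[1, 0]
  pop 2: indeg[5]->0; indeg[6]->1 | ready=[3, 5, 7] | order so far=[1, 0, 2]
  pop 3: indeg[4]->2; indeg[6]->0 | ready=[5, 6, 7] | order so far=[1, 0, 2, 3]
  pop 5: indeg[4]->1 | ready=[6, 7] | order so far=[1, 0, 2, 3, 5]
  pop 6: no out-edges | ready=[7] | order so far=[1, 0, 2, 3, 5, 6]
  pop 7: indeg[4]->0 | ready=[4] | order so far=[1, 0, 2, 3, 5, 6, 7]
  pop 4: no out-edges | ready=[] | order so far=[1, 0, 2, 3, 5, 6, 7, 4]
  Result: [1, 0, 2, 3, 5, 6, 7, 4]

Answer: [1, 0, 2, 3, 5, 6, 7, 4]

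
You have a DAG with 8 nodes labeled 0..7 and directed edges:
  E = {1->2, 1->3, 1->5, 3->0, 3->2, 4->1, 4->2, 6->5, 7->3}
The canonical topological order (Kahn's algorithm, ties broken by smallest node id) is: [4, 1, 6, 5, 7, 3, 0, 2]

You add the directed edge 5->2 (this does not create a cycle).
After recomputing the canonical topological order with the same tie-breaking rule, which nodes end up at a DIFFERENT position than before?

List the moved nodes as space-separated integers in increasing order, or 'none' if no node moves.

Answer: none

Derivation:
Old toposort: [4, 1, 6, 5, 7, 3, 0, 2]
Added edge 5->2
Recompute Kahn (smallest-id tiebreak):
  initial in-degrees: [1, 1, 4, 2, 0, 2, 0, 0]
  ready (indeg=0): [4, 6, 7]
  pop 4: indeg[1]->0; indeg[2]->3 | ready=[1, 6, 7] | order so far=[4]
  pop 1: indeg[2]->2; indeg[3]->1; indeg[5]->1 | ready=[6, 7] | order so far=[4, 1]
  pop 6: indeg[5]->0 | ready=[5, 7] | order so far=[4, 1, 6]
  pop 5: indeg[2]->1 | ready=[7] | order so far=[4, 1, 6, 5]
  pop 7: indeg[3]->0 | ready=[3] | order so far=[4, 1, 6, 5, 7]
  pop 3: indeg[0]->0; indeg[2]->0 | ready=[0, 2] | order so far=[4, 1, 6, 5, 7, 3]
  pop 0: no out-edges | ready=[2] | order so far=[4, 1, 6, 5, 7, 3, 0]
  pop 2: no out-edges | ready=[] | order so far=[4, 1, 6, 5, 7, 3, 0, 2]
New canonical toposort: [4, 1, 6, 5, 7, 3, 0, 2]
Compare positions:
  Node 0: index 6 -> 6 (same)
  Node 1: index 1 -> 1 (same)
  Node 2: index 7 -> 7 (same)
  Node 3: index 5 -> 5 (same)
  Node 4: index 0 -> 0 (same)
  Node 5: index 3 -> 3 (same)
  Node 6: index 2 -> 2 (same)
  Node 7: index 4 -> 4 (same)
Nodes that changed position: none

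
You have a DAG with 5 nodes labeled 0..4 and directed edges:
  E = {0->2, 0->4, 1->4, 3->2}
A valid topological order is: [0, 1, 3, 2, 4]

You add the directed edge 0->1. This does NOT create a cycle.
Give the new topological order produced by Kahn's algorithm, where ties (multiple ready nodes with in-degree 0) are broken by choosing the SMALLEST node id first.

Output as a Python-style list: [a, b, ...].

Answer: [0, 1, 3, 2, 4]

Derivation:
Old toposort: [0, 1, 3, 2, 4]
Added edge: 0->1
Position of 0 (0) < position of 1 (1). Old order still valid.
Run Kahn's algorithm (break ties by smallest node id):
  initial in-degrees: [0, 1, 2, 0, 2]
  ready (indeg=0): [0, 3]
  pop 0: indeg[1]->0; indeg[2]->1; indeg[4]->1 | ready=[1, 3] | order so far=[0]
  pop 1: indeg[4]->0 | ready=[3, 4] | order so far=[0, 1]
  pop 3: indeg[2]->0 | ready=[2, 4] | order so far=[0, 1, 3]
  pop 2: no out-edges | ready=[4] | order so far=[0, 1, 3, 2]
  pop 4: no out-edges | ready=[] | order so far=[0, 1, 3, 2, 4]
  Result: [0, 1, 3, 2, 4]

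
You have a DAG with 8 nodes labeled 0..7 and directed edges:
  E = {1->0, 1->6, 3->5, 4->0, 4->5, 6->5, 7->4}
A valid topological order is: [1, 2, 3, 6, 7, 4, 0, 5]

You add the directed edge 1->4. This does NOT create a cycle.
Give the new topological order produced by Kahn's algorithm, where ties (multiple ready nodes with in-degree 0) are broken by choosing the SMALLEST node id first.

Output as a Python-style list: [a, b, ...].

Old toposort: [1, 2, 3, 6, 7, 4, 0, 5]
Added edge: 1->4
Position of 1 (0) < position of 4 (5). Old order still valid.
Run Kahn's algorithm (break ties by smallest node id):
  initial in-degrees: [2, 0, 0, 0, 2, 3, 1, 0]
  ready (indeg=0): [1, 2, 3, 7]
  pop 1: indeg[0]->1; indeg[4]->1; indeg[6]->0 | ready=[2, 3, 6, 7] | order so far=[1]
  pop 2: no out-edges | ready=[3, 6, 7] | order so far=[1, 2]
  pop 3: indeg[5]->2 | ready=[6, 7] | order so far=[1, 2, 3]
  pop 6: indeg[5]->1 | ready=[7] | order so far=[1, 2, 3, 6]
  pop 7: indeg[4]->0 | ready=[4] | order so far=[1, 2, 3, 6, 7]
  pop 4: indeg[0]->0; indeg[5]->0 | ready=[0, 5] | order so far=[1, 2, 3, 6, 7, 4]
  pop 0: no out-edges | ready=[5] | order so far=[1, 2, 3, 6, 7, 4, 0]
  pop 5: no out-edges | ready=[] | order so far=[1, 2, 3, 6, 7, 4, 0, 5]
  Result: [1, 2, 3, 6, 7, 4, 0, 5]

Answer: [1, 2, 3, 6, 7, 4, 0, 5]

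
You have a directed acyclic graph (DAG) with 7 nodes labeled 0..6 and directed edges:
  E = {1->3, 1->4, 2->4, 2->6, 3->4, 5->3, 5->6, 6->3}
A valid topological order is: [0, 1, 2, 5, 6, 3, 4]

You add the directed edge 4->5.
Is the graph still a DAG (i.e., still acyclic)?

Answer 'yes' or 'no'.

Given toposort: [0, 1, 2, 5, 6, 3, 4]
Position of 4: index 6; position of 5: index 3
New edge 4->5: backward (u after v in old order)
Backward edge: old toposort is now invalid. Check if this creates a cycle.
Does 5 already reach 4? Reachable from 5: [3, 4, 5, 6]. YES -> cycle!
Still a DAG? no

Answer: no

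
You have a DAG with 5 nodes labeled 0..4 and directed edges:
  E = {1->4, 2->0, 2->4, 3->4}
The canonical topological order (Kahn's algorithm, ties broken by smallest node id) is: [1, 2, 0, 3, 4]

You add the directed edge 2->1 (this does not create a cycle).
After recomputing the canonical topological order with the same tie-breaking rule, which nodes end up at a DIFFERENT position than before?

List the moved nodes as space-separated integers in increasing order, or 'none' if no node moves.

Old toposort: [1, 2, 0, 3, 4]
Added edge 2->1
Recompute Kahn (smallest-id tiebreak):
  initial in-degrees: [1, 1, 0, 0, 3]
  ready (indeg=0): [2, 3]
  pop 2: indeg[0]->0; indeg[1]->0; indeg[4]->2 | ready=[0, 1, 3] | order so far=[2]
  pop 0: no out-edges | ready=[1, 3] | order so far=[2, 0]
  pop 1: indeg[4]->1 | ready=[3] | order so far=[2, 0, 1]
  pop 3: indeg[4]->0 | ready=[4] | order so far=[2, 0, 1, 3]
  pop 4: no out-edges | ready=[] | order so far=[2, 0, 1, 3, 4]
New canonical toposort: [2, 0, 1, 3, 4]
Compare positions:
  Node 0: index 2 -> 1 (moved)
  Node 1: index 0 -> 2 (moved)
  Node 2: index 1 -> 0 (moved)
  Node 3: index 3 -> 3 (same)
  Node 4: index 4 -> 4 (same)
Nodes that changed position: 0 1 2

Answer: 0 1 2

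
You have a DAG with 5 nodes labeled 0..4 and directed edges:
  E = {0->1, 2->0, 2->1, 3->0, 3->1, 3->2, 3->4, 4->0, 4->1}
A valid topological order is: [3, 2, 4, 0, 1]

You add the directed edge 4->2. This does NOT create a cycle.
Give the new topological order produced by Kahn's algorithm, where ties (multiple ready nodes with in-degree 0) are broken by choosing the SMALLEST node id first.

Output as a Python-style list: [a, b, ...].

Old toposort: [3, 2, 4, 0, 1]
Added edge: 4->2
Position of 4 (2) > position of 2 (1). Must reorder: 4 must now come before 2.
Run Kahn's algorithm (break ties by smallest node id):
  initial in-degrees: [3, 4, 2, 0, 1]
  ready (indeg=0): [3]
  pop 3: indeg[0]->2; indeg[1]->3; indeg[2]->1; indeg[4]->0 | ready=[4] | order so far=[3]
  pop 4: indeg[0]->1; indeg[1]->2; indeg[2]->0 | ready=[2] | order so far=[3, 4]
  pop 2: indeg[0]->0; indeg[1]->1 | ready=[0] | order so far=[3, 4, 2]
  pop 0: indeg[1]->0 | ready=[1] | order so far=[3, 4, 2, 0]
  pop 1: no out-edges | ready=[] | order so far=[3, 4, 2, 0, 1]
  Result: [3, 4, 2, 0, 1]

Answer: [3, 4, 2, 0, 1]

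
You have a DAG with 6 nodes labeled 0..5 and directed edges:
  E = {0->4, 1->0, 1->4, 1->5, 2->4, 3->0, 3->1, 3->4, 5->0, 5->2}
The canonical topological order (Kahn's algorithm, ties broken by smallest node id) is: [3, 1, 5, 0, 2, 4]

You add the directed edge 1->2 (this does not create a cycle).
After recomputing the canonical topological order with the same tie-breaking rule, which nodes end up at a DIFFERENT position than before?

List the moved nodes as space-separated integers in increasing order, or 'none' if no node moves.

Old toposort: [3, 1, 5, 0, 2, 4]
Added edge 1->2
Recompute Kahn (smallest-id tiebreak):
  initial in-degrees: [3, 1, 2, 0, 4, 1]
  ready (indeg=0): [3]
  pop 3: indeg[0]->2; indeg[1]->0; indeg[4]->3 | ready=[1] | order so far=[3]
  pop 1: indeg[0]->1; indeg[2]->1; indeg[4]->2; indeg[5]->0 | ready=[5] | order so far=[3, 1]
  pop 5: indeg[0]->0; indeg[2]->0 | ready=[0, 2] | order so far=[3, 1, 5]
  pop 0: indeg[4]->1 | ready=[2] | order so far=[3, 1, 5, 0]
  pop 2: indeg[4]->0 | ready=[4] | order so far=[3, 1, 5, 0, 2]
  pop 4: no out-edges | ready=[] | order so far=[3, 1, 5, 0, 2, 4]
New canonical toposort: [3, 1, 5, 0, 2, 4]
Compare positions:
  Node 0: index 3 -> 3 (same)
  Node 1: index 1 -> 1 (same)
  Node 2: index 4 -> 4 (same)
  Node 3: index 0 -> 0 (same)
  Node 4: index 5 -> 5 (same)
  Node 5: index 2 -> 2 (same)
Nodes that changed position: none

Answer: none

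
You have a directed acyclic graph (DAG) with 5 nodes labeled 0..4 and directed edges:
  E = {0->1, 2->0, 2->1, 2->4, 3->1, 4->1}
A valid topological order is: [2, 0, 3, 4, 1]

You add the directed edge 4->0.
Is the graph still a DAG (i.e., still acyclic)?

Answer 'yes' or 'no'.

Answer: yes

Derivation:
Given toposort: [2, 0, 3, 4, 1]
Position of 4: index 3; position of 0: index 1
New edge 4->0: backward (u after v in old order)
Backward edge: old toposort is now invalid. Check if this creates a cycle.
Does 0 already reach 4? Reachable from 0: [0, 1]. NO -> still a DAG (reorder needed).
Still a DAG? yes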